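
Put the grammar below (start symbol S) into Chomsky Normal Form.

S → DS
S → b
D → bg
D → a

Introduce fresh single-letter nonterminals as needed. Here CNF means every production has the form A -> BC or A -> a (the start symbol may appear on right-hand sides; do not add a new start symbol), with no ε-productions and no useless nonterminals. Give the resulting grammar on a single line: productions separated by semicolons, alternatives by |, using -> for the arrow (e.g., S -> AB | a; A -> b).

No ε-productions.
No unit productions to eliminate.
TERM: introduce A -> b, B -> g and substitute in every rule of length ≥2.

S -> b | DS; A -> b; B -> g; D -> a | AB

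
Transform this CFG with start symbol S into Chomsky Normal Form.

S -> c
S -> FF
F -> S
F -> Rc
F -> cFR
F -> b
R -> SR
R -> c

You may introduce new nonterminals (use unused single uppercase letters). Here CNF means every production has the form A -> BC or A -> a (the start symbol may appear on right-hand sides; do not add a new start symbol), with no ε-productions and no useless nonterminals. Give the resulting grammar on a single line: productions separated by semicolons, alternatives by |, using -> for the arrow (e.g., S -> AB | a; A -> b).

S -> c | FF; A -> c; B -> FR; F -> b | c | AB | FF | RA; R -> c | SR

No ε-productions.
After unit-elimination: S -> c | FF; F -> b | c | FF | Rc | cFR; R -> c | SR.
TERM: introduce A -> c and substitute in every rule of length ≥2.
BIN: F -> AFR becomes F -> AB, B -> FR.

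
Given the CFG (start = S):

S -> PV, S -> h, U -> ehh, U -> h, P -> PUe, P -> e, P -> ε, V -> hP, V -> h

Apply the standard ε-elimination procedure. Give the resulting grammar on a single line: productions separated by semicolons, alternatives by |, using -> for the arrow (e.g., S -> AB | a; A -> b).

Nullable set: {P}.
S -> PV: P nullable, giving PV | V.
Drop P -> ε.
P -> PUe: P nullable, giving PUe | Ue.
V -> hP: P nullable, giving h | hP.
Unchanged (no nullable symbols): S -> h; P -> e; U -> ehh; U -> h; V -> h.

S -> V | h | PV; P -> e | Ue | PUe; U -> h | ehh; V -> h | hP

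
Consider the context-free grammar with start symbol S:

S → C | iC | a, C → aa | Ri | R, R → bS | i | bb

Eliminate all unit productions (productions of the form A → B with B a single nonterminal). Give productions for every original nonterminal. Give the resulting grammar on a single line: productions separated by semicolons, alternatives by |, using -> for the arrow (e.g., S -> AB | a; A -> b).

S -> a | i | Ri | aa | bS | bb | iC; C -> i | Ri | aa | bS | bb; R -> i | bS | bb

Unit productions: C->R, S->C.
Unit pairs (A ⇒* B via units): (C,R), (S,C), (S,R).
S: inherits non-unit rules of {C, R, S} → Ri | a | aa | bS | bb | i | iC.
C: inherits non-unit rules of {C, R} → Ri | aa | bS | bb | i.
R: inherits non-unit rules of {R} → bS | bb | i.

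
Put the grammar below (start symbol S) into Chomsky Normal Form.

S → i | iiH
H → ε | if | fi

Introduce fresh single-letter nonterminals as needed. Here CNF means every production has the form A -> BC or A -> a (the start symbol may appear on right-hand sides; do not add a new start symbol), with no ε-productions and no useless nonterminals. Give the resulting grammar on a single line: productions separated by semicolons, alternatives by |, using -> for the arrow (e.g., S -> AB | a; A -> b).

S -> i | BB | BC; A -> f; B -> i; C -> BH; H -> AB | BA

Nullable: {H}; after ε-elimination: S -> i | ii | iiH; H -> fi | if.
No unit productions to eliminate.
TERM: introduce A -> f, B -> i and substitute in every rule of length ≥2.
BIN: S -> BBH becomes S -> BC, C -> BH.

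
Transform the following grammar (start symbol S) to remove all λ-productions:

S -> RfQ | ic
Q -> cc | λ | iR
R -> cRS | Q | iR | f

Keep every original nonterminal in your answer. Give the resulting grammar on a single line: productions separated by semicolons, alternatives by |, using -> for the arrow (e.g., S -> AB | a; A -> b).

Nullable set: {Q, R}.
S -> RfQ: R, Q nullable, giving Rf | RfQ | f | fQ.
Drop Q -> λ.
Q -> iR: R nullable, giving i | iR.
R -> Q: Q nullable, giving Q.
R -> cRS: R nullable, giving cRS | cS.
R -> iR: R nullable, giving i | iR.
Unchanged (no nullable symbols): S -> ic; Q -> cc; R -> f.

S -> f | Rf | fQ | ic | RfQ; Q -> i | cc | iR; R -> Q | f | i | cS | iR | cRS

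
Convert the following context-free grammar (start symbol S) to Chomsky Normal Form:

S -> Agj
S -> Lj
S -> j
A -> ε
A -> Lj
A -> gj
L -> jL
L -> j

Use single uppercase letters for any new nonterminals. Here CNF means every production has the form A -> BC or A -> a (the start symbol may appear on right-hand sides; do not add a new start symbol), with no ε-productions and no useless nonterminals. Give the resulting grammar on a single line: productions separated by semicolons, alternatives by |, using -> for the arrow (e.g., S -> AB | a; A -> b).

S -> j | AD | CB | LB; A -> CB | LB; B -> j; C -> g; D -> CB; L -> j | BL

Nullable: {A}; after ε-elimination: S -> j | Lj | gj | Agj; A -> Lj | gj; L -> j | jL.
No unit productions to eliminate.
TERM: introduce C -> g, B -> j and substitute in every rule of length ≥2.
BIN: S -> ACB becomes S -> AD, D -> CB.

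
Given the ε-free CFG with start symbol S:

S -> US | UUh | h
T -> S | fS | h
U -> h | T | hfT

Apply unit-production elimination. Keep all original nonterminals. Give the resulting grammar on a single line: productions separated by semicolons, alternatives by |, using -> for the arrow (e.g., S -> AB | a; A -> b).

S -> h | US | UUh; T -> h | US | fS | UUh; U -> h | US | fS | UUh | hfT

Unit productions: T->S, U->T.
Unit pairs (A ⇒* B via units): (T,S), (U,S), (U,T).
S: inherits non-unit rules of {S} → US | UUh | h.
T: inherits non-unit rules of {S, T} → US | UUh | fS | h.
U: inherits non-unit rules of {S, T, U} → US | UUh | fS | h | hfT.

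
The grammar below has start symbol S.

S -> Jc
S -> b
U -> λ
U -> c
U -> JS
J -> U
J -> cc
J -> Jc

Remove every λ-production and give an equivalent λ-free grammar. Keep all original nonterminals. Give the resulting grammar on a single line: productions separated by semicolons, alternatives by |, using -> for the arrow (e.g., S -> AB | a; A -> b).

S -> b | c | Jc; J -> U | c | Jc | cc; U -> S | c | JS

Nullable set: {J, U}.
S -> Jc: J nullable, giving Jc | c.
J -> Jc: J nullable, giving Jc | c.
J -> U: U nullable, giving U.
Drop U -> λ.
U -> JS: J nullable, giving JS | S.
Unchanged (no nullable symbols): S -> b; J -> cc; U -> c.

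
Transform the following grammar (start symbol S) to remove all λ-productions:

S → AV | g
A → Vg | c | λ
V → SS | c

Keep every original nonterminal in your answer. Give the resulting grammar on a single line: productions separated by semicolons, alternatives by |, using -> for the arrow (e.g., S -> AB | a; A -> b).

Nullable set: {A}.
S -> AV: A nullable, giving AV | V.
Drop A -> λ.
Unchanged (no nullable symbols): S -> g; A -> Vg; A -> c; V -> SS; V -> c.

S -> V | g | AV; A -> c | Vg; V -> c | SS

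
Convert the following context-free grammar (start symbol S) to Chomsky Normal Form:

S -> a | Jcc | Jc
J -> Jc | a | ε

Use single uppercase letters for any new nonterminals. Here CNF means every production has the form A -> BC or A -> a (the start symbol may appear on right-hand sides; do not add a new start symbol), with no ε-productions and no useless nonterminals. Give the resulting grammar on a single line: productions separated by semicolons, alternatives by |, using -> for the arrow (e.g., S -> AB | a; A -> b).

Nullable: {J}; after ε-elimination: S -> a | c | Jc | cc | Jcc; J -> a | c | Jc.
No unit productions to eliminate.
TERM: introduce A -> c and substitute in every rule of length ≥2.
BIN: S -> JAA becomes S -> JB, B -> AA.

S -> a | c | AA | JA | JB; A -> c; B -> AA; J -> a | c | JA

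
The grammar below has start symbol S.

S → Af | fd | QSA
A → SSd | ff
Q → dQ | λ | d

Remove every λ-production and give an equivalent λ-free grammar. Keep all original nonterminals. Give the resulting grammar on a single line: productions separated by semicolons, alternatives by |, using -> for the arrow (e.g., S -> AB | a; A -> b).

S -> Af | SA | fd | QSA; A -> ff | SSd; Q -> d | dQ

Nullable set: {Q}.
S -> QSA: Q nullable, giving QSA | SA.
Drop Q -> λ.
Q -> dQ: Q nullable, giving d | dQ.
Unchanged (no nullable symbols): S -> Af; S -> fd; A -> SSd; A -> ff; Q -> d.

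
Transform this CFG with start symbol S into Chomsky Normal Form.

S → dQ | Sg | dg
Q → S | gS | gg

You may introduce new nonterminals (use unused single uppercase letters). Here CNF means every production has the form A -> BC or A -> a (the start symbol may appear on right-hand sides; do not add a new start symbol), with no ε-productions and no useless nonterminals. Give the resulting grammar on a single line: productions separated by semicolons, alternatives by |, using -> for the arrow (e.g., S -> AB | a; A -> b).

S -> BA | BQ | SA; A -> g; B -> d; Q -> AA | AS | BA | BQ | SA

No ε-productions.
After unit-elimination: S -> Sg | dQ | dg; Q -> Sg | dQ | dg | gS | gg.
TERM: introduce B -> d, A -> g and substitute in every rule of length ≥2.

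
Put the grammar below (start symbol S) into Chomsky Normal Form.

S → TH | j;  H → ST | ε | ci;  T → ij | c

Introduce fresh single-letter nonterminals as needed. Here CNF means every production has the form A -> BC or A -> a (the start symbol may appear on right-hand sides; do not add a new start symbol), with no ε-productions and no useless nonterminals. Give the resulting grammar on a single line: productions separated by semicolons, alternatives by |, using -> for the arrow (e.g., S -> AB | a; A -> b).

Nullable: {H}; after ε-elimination: S -> T | j | TH; H -> ST | ci; T -> c | ij.
After unit-elimination: S -> c | j | TH | ij; H -> ST | ci; T -> c | ij.
TERM: introduce A -> c, B -> i, C -> j and substitute in every rule of length ≥2.

S -> c | j | BC | TH; A -> c; B -> i; C -> j; H -> AB | ST; T -> c | BC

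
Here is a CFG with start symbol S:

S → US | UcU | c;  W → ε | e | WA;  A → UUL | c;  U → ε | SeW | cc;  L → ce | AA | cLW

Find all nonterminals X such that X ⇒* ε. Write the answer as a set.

{U, W}

Directly nullable (have an ε-rule): {U, W}.
Not nullable: A, L, S — each has a terminal in every rule's right-hand side or depends on a non-nullable symbol.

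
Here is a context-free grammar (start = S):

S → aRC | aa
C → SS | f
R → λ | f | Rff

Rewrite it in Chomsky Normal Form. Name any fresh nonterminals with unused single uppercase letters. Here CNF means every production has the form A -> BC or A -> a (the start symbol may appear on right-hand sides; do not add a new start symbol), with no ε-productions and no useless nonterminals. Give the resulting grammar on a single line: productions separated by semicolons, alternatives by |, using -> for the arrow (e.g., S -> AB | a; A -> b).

S -> BB | BC | BE; A -> f; B -> a; C -> f | SS; D -> AA; E -> RC; R -> f | AA | RD

Nullable: {R}; after ε-elimination: S -> aC | aa | aRC; C -> f | SS; R -> f | ff | Rff.
No unit productions to eliminate.
TERM: introduce B -> a, A -> f and substitute in every rule of length ≥2.
BIN: R -> RAA becomes R -> RD, D -> AA; S -> BRC becomes S -> BE, E -> RC.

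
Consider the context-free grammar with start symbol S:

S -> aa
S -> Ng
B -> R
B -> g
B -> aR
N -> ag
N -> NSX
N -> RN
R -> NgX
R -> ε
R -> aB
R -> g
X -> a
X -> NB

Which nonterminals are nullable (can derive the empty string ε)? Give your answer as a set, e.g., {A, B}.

{B, R}

Directly nullable (have an ε-rule): {R}.
B is nullable via B -> R (every symbol on the right is already known nullable).
Not nullable: N, S, X — each has a terminal in every rule's right-hand side or depends on a non-nullable symbol.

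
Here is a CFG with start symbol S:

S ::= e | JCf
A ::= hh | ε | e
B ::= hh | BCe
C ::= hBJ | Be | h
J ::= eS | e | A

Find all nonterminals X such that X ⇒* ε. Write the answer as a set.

Directly nullable (have an ε-rule): {A}.
J is nullable via J -> A (every symbol on the right is already known nullable).
Not nullable: B, C, S — each has a terminal in every rule's right-hand side or depends on a non-nullable symbol.

{A, J}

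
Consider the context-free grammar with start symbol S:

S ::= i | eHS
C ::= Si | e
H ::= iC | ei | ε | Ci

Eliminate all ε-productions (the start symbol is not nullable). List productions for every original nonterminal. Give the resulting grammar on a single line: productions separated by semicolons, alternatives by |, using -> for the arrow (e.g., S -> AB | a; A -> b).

S -> i | eS | eHS; C -> e | Si; H -> Ci | ei | iC

Nullable set: {H}.
S -> eHS: H nullable, giving eHS | eS.
Drop H -> ε.
Unchanged (no nullable symbols): S -> i; C -> Si; C -> e; H -> Ci; H -> ei; H -> iC.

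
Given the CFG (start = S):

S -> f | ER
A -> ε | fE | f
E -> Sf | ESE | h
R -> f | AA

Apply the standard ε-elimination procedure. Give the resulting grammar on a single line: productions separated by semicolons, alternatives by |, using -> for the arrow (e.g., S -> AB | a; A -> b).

Nullable set: {A, R}.
S -> ER: R nullable, giving E | ER.
Drop A -> ε.
R -> AA: A, A nullable, giving A | AA.
Unchanged (no nullable symbols): S -> f; A -> f; A -> fE; E -> ESE; E -> Sf; E -> h; R -> f.

S -> E | f | ER; A -> f | fE; E -> h | Sf | ESE; R -> A | f | AA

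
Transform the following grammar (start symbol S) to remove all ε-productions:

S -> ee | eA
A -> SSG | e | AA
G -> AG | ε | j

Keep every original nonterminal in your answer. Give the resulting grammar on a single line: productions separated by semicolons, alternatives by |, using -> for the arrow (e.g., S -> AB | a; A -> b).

S -> eA | ee; A -> e | AA | SS | SSG; G -> A | j | AG

Nullable set: {G}.
A -> SSG: G nullable, giving SS | SSG.
Drop G -> ε.
G -> AG: G nullable, giving A | AG.
Unchanged (no nullable symbols): S -> eA; S -> ee; A -> AA; A -> e; G -> j.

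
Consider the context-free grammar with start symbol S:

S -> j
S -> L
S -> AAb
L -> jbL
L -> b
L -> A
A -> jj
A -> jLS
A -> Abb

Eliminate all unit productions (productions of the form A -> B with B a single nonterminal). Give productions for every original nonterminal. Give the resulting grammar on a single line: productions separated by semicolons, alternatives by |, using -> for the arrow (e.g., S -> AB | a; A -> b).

S -> b | j | jj | AAb | Abb | jLS | jbL; A -> jj | Abb | jLS; L -> b | jj | Abb | jLS | jbL

Unit productions: L->A, S->L.
Unit pairs (A ⇒* B via units): (L,A), (S,A), (S,L).
S: inherits non-unit rules of {A, L, S} → AAb | Abb | b | j | jLS | jbL | jj.
A: inherits non-unit rules of {A} → Abb | jLS | jj.
L: inherits non-unit rules of {A, L} → Abb | b | jLS | jbL | jj.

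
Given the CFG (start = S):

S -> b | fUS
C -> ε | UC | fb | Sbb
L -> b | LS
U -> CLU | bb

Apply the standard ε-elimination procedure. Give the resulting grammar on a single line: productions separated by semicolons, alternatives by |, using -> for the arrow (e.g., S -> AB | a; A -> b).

Nullable set: {C}.
Drop C -> ε.
C -> UC: C nullable, giving U | UC.
U -> CLU: C nullable, giving CLU | LU.
Unchanged (no nullable symbols): S -> b; S -> fUS; C -> Sbb; C -> fb; L -> LS; L -> b; U -> bb.

S -> b | fUS; C -> U | UC | fb | Sbb; L -> b | LS; U -> LU | bb | CLU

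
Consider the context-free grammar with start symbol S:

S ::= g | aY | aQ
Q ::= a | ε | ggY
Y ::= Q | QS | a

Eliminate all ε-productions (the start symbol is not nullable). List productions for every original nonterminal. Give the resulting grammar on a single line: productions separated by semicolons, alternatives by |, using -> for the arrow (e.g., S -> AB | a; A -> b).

Nullable set: {Q, Y}.
S -> aQ: Q nullable, giving a | aQ.
S -> aY: Y nullable, giving a | aY.
Drop Q -> ε.
Q -> ggY: Y nullable, giving gg | ggY.
Y -> Q: Q nullable, giving Q.
Y -> QS: Q nullable, giving QS | S.
Unchanged (no nullable symbols): S -> g; Q -> a; Y -> a.

S -> a | g | aQ | aY; Q -> a | gg | ggY; Y -> Q | S | a | QS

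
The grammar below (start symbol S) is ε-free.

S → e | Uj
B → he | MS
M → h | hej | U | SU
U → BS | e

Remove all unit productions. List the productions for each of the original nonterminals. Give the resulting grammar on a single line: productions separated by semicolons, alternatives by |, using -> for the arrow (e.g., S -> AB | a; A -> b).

S -> e | Uj; B -> MS | he; M -> e | h | BS | SU | hej; U -> e | BS

Unit productions: M->U.
Unit pairs (A ⇒* B via units): (M,U).
S: inherits non-unit rules of {S} → Uj | e.
B: inherits non-unit rules of {B} → MS | he.
M: inherits non-unit rules of {M, U} → BS | SU | e | h | hej.
U: inherits non-unit rules of {U} → BS | e.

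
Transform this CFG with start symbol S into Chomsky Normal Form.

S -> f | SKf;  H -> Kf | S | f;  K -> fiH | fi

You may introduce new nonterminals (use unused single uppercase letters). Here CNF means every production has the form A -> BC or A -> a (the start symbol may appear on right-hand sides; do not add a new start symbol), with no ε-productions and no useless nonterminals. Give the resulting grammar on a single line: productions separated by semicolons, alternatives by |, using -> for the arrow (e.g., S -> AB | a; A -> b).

No ε-productions.
After unit-elimination: S -> f | SKf; H -> f | Kf | SKf; K -> fi | fiH.
TERM: introduce A -> f, B -> i and substitute in every rule of length ≥2.
BIN: H -> SKA becomes H -> SC, C -> KA; K -> ABH becomes K -> AD, D -> BH; S -> SKA becomes S -> SE, E -> KA.

S -> f | SE; A -> f; B -> i; C -> KA; D -> BH; E -> KA; H -> f | KA | SC; K -> AB | AD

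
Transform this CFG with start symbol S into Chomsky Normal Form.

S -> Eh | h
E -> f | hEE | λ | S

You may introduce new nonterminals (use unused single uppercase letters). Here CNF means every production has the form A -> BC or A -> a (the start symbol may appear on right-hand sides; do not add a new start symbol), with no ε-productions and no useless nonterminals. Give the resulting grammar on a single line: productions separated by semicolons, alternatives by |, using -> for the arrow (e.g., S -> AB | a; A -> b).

Nullable: {E}; after ε-elimination: S -> h | Eh; E -> S | f | h | hE | hEE.
After unit-elimination: S -> h | Eh; E -> f | h | Eh | hE | hEE.
TERM: introduce A -> h and substitute in every rule of length ≥2.
BIN: E -> AEE becomes E -> AB, B -> EE.

S -> h | EA; A -> h; B -> EE; E -> f | h | AB | AE | EA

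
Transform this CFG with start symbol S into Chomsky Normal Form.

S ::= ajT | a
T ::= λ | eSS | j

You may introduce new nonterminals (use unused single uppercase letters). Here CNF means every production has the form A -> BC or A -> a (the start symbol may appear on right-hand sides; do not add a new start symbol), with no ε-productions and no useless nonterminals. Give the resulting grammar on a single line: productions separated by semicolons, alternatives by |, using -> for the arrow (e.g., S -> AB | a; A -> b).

S -> a | AB | AD; A -> a; B -> j; C -> e; D -> BT; E -> SS; T -> j | CE

Nullable: {T}; after ε-elimination: S -> a | aj | ajT; T -> j | eSS.
No unit productions to eliminate.
TERM: introduce A -> a, C -> e, B -> j and substitute in every rule of length ≥2.
BIN: S -> ABT becomes S -> AD, D -> BT; T -> CSS becomes T -> CE, E -> SS.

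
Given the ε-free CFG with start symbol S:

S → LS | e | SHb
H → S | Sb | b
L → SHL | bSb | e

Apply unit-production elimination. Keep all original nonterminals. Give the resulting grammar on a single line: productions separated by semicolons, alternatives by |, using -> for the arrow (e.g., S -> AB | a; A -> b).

Unit productions: H->S.
Unit pairs (A ⇒* B via units): (H,S).
S: inherits non-unit rules of {S} → LS | SHb | e.
H: inherits non-unit rules of {H, S} → LS | SHb | Sb | b | e.
L: inherits non-unit rules of {L} → SHL | bSb | e.

S -> e | LS | SHb; H -> b | e | LS | Sb | SHb; L -> e | SHL | bSb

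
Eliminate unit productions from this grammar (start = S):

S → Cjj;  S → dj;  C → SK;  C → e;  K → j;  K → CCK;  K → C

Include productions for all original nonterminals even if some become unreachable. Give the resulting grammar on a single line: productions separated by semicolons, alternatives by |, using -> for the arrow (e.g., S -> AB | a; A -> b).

S -> dj | Cjj; C -> e | SK; K -> e | j | SK | CCK

Unit productions: K->C.
Unit pairs (A ⇒* B via units): (K,C).
S: inherits non-unit rules of {S} → Cjj | dj.
C: inherits non-unit rules of {C} → SK | e.
K: inherits non-unit rules of {C, K} → CCK | SK | e | j.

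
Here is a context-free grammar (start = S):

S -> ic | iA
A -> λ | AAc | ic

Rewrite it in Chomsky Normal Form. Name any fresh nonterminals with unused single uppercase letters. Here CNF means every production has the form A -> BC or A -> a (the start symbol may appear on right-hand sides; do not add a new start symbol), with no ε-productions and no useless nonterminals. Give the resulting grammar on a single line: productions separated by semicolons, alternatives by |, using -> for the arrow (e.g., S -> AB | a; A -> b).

S -> i | CA | CB; A -> c | AB | AD | CB; B -> c; C -> i; D -> AB

Nullable: {A}; after ε-elimination: S -> i | iA | ic; A -> c | Ac | ic | AAc.
No unit productions to eliminate.
TERM: introduce B -> c, C -> i and substitute in every rule of length ≥2.
BIN: A -> AAB becomes A -> AD, D -> AB.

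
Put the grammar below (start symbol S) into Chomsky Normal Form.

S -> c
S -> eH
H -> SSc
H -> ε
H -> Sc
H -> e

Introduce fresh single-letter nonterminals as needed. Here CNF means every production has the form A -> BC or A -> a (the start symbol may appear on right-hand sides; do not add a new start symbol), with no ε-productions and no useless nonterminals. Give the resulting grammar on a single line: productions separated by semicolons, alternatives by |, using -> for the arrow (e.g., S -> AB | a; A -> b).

Nullable: {H}; after ε-elimination: S -> c | e | eH; H -> e | Sc | SSc.
No unit productions to eliminate.
TERM: introduce A -> c, B -> e and substitute in every rule of length ≥2.
BIN: H -> SSA becomes H -> SC, C -> SA.

S -> c | e | BH; A -> c; B -> e; C -> SA; H -> e | SA | SC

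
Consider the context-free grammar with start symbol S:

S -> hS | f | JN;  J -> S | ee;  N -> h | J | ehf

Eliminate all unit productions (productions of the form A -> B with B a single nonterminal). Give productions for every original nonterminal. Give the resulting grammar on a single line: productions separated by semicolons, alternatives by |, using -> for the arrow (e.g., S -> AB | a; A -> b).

Unit productions: J->S, N->J.
Unit pairs (A ⇒* B via units): (J,S), (N,J), (N,S).
S: inherits non-unit rules of {S} → JN | f | hS.
J: inherits non-unit rules of {J, S} → JN | ee | f | hS.
N: inherits non-unit rules of {J, N, S} → JN | ee | ehf | f | h | hS.

S -> f | JN | hS; J -> f | JN | ee | hS; N -> f | h | JN | ee | hS | ehf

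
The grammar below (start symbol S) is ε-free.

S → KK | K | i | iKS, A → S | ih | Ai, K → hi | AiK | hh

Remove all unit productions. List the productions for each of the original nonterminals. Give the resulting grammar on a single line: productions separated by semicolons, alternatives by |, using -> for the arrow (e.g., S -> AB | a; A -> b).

S -> i | KK | hh | hi | AiK | iKS; A -> i | Ai | KK | hh | hi | ih | AiK | iKS; K -> hh | hi | AiK

Unit productions: A->S, S->K.
Unit pairs (A ⇒* B via units): (A,K), (A,S), (S,K).
S: inherits non-unit rules of {K, S} → AiK | KK | hh | hi | i | iKS.
A: inherits non-unit rules of {A, K, S} → Ai | AiK | KK | hh | hi | i | iKS | ih.
K: inherits non-unit rules of {K} → AiK | hh | hi.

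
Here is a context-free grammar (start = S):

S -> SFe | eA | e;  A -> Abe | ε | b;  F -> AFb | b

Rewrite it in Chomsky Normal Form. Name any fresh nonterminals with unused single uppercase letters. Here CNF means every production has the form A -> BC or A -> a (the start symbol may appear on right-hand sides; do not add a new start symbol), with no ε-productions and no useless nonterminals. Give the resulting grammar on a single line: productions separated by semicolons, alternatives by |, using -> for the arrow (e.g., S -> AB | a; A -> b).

Nullable: {A}; after ε-elimination: S -> e | eA | SFe; A -> b | be | Abe; F -> b | Fb | AFb.
No unit productions to eliminate.
TERM: introduce B -> b, C -> e and substitute in every rule of length ≥2.
BIN: A -> ABC becomes A -> AD, D -> BC; F -> AFB becomes F -> AE, E -> FB; S -> SFC becomes S -> SG, G -> FC.

S -> e | CA | SG; A -> b | AD | BC; B -> b; C -> e; D -> BC; E -> FB; F -> b | AE | FB; G -> FC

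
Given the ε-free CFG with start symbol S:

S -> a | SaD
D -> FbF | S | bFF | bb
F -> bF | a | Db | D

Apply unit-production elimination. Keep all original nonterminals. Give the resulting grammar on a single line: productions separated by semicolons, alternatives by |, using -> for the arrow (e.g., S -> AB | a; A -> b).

Unit productions: D->S, F->D.
Unit pairs (A ⇒* B via units): (D,S), (F,D), (F,S).
S: inherits non-unit rules of {S} → SaD | a.
D: inherits non-unit rules of {D, S} → FbF | SaD | a | bFF | bb.
F: inherits non-unit rules of {D, F, S} → Db | FbF | SaD | a | bF | bFF | bb.

S -> a | SaD; D -> a | bb | FbF | SaD | bFF; F -> a | Db | bF | bb | FbF | SaD | bFF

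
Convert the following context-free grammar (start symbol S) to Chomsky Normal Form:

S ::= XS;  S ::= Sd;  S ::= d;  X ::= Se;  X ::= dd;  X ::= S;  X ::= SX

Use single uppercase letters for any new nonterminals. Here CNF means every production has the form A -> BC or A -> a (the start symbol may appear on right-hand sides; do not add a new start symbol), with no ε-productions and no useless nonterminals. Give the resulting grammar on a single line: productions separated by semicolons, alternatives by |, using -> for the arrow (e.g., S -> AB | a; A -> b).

S -> d | SA | XS; A -> d; B -> e; X -> d | AA | SA | SB | SX | XS

No ε-productions.
After unit-elimination: S -> d | Sd | XS; X -> d | SX | Sd | Se | XS | dd.
TERM: introduce A -> d, B -> e and substitute in every rule of length ≥2.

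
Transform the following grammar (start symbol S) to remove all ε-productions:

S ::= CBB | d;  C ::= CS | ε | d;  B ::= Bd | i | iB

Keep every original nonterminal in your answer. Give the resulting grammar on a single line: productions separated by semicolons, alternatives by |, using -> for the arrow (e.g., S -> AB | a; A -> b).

Nullable set: {C}.
S -> CBB: C nullable, giving BB | CBB.
Drop C -> ε.
C -> CS: C nullable, giving CS | S.
Unchanged (no nullable symbols): S -> d; B -> Bd; B -> i; B -> iB; C -> d.

S -> d | BB | CBB; B -> i | Bd | iB; C -> S | d | CS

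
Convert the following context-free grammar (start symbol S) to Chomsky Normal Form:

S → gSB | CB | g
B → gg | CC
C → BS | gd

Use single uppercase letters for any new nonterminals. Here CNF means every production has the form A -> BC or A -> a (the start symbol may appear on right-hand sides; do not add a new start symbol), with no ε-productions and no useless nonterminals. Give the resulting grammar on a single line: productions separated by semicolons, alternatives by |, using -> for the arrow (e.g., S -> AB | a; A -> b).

No ε-productions.
No unit productions to eliminate.
TERM: introduce D -> d, A -> g and substitute in every rule of length ≥2.
BIN: S -> ASB becomes S -> AE, E -> SB.

S -> g | AE | CB; A -> g; B -> AA | CC; C -> AD | BS; D -> d; E -> SB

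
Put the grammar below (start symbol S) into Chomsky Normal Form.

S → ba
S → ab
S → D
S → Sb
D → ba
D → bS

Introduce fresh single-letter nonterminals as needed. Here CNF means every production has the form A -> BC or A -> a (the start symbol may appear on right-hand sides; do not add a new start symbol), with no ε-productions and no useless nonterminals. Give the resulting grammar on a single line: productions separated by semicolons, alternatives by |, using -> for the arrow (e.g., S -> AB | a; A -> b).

No ε-productions.
After unit-elimination: S -> Sb | ab | bS | ba; D -> bS | ba.
TERM: introduce B -> a, A -> b and substitute in every rule of length ≥2.
Drop unreachable/unproductive: D.

S -> AB | AS | BA | SA; A -> b; B -> a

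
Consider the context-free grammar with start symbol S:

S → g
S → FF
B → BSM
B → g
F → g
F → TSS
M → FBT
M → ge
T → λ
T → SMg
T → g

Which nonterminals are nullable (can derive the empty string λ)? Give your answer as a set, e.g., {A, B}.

Directly nullable (have an ε-rule): {T}.
Not nullable: B, F, M, S — each has a terminal in every rule's right-hand side or depends on a non-nullable symbol.

{T}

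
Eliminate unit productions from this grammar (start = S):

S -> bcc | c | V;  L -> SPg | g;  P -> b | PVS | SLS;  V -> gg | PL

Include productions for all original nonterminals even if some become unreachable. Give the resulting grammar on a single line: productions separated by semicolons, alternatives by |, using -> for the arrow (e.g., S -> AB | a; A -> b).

Unit productions: S->V.
Unit pairs (A ⇒* B via units): (S,V).
S: inherits non-unit rules of {S, V} → PL | bcc | c | gg.
L: inherits non-unit rules of {L} → SPg | g.
P: inherits non-unit rules of {P} → PVS | SLS | b.
V: inherits non-unit rules of {V} → PL | gg.

S -> c | PL | gg | bcc; L -> g | SPg; P -> b | PVS | SLS; V -> PL | gg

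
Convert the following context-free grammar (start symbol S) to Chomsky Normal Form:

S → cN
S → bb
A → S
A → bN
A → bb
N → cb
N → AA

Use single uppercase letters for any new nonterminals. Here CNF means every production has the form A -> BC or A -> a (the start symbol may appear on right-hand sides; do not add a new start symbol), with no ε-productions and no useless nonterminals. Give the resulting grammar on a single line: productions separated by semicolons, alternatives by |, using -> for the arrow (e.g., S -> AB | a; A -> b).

No ε-productions.
After unit-elimination: S -> bb | cN; A -> bN | bb | cN; N -> AA | cb.
TERM: introduce B -> b, C -> c and substitute in every rule of length ≥2.

S -> BB | CN; A -> BB | BN | CN; B -> b; C -> c; N -> AA | CB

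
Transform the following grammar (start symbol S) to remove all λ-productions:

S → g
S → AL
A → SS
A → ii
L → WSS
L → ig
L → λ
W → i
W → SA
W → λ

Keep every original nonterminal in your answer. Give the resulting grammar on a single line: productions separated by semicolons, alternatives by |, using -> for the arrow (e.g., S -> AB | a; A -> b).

S -> A | g | AL; A -> SS | ii; L -> SS | ig | WSS; W -> i | SA

Nullable set: {L, W}.
S -> AL: L nullable, giving A | AL.
Drop L -> λ.
L -> WSS: W nullable, giving SS | WSS.
Drop W -> λ.
Unchanged (no nullable symbols): S -> g; A -> SS; A -> ii; L -> ig; W -> SA; W -> i.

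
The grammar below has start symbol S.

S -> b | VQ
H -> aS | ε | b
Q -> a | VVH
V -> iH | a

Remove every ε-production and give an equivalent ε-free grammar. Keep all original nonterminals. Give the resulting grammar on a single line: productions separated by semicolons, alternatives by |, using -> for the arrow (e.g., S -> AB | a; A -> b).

S -> b | VQ; H -> b | aS; Q -> a | VV | VVH; V -> a | i | iH

Nullable set: {H}.
Drop H -> ε.
Q -> VVH: H nullable, giving VV | VVH.
V -> iH: H nullable, giving i | iH.
Unchanged (no nullable symbols): S -> VQ; S -> b; H -> aS; H -> b; Q -> a; V -> a.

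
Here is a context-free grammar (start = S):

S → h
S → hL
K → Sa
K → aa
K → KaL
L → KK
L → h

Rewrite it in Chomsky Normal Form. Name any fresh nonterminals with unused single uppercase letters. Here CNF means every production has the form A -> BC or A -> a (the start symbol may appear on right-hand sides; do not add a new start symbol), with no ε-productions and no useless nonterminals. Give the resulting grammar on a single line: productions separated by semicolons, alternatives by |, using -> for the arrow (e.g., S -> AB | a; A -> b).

No ε-productions.
No unit productions to eliminate.
TERM: introduce A -> a, B -> h and substitute in every rule of length ≥2.
BIN: K -> KAL becomes K -> KC, C -> AL.

S -> h | BL; A -> a; B -> h; C -> AL; K -> AA | KC | SA; L -> h | KK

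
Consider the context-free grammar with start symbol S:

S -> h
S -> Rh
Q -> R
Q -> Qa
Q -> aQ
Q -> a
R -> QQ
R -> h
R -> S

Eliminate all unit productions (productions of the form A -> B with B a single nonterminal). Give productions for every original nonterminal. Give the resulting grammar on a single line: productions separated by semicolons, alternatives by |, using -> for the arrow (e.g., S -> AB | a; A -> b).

S -> h | Rh; Q -> a | h | QQ | Qa | Rh | aQ; R -> h | QQ | Rh

Unit productions: Q->R, R->S.
Unit pairs (A ⇒* B via units): (Q,R), (Q,S), (R,S).
S: inherits non-unit rules of {S} → Rh | h.
Q: inherits non-unit rules of {Q, R, S} → QQ | Qa | Rh | a | aQ | h.
R: inherits non-unit rules of {R, S} → QQ | Rh | h.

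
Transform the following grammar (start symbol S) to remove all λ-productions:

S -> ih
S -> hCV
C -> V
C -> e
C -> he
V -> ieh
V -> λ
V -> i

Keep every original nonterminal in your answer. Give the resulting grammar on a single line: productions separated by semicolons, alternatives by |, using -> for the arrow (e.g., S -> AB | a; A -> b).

Nullable set: {C, V}.
S -> hCV: C, V nullable, giving h | hC | hCV | hV.
C -> V: V nullable, giving V.
Drop V -> λ.
Unchanged (no nullable symbols): S -> ih; C -> e; C -> he; V -> i; V -> ieh.

S -> h | hC | hV | ih | hCV; C -> V | e | he; V -> i | ieh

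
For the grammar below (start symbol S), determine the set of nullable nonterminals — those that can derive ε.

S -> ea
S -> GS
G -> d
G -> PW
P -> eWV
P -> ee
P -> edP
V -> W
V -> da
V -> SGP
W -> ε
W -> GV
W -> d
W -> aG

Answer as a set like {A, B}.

{V, W}

Directly nullable (have an ε-rule): {W}.
V is nullable via V -> W (every symbol on the right is already known nullable).
Not nullable: G, P, S — each has a terminal in every rule's right-hand side or depends on a non-nullable symbol.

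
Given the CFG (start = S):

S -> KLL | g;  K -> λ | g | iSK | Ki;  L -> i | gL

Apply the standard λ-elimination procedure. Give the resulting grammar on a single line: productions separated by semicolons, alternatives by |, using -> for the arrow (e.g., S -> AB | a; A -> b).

S -> g | LL | KLL; K -> g | i | Ki | iS | iSK; L -> i | gL

Nullable set: {K}.
S -> KLL: K nullable, giving KLL | LL.
Drop K -> λ.
K -> Ki: K nullable, giving Ki | i.
K -> iSK: K nullable, giving iS | iSK.
Unchanged (no nullable symbols): S -> g; K -> g; L -> gL; L -> i.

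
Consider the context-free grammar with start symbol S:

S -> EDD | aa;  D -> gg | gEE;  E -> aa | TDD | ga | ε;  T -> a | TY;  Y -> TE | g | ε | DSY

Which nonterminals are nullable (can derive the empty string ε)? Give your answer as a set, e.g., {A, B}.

Directly nullable (have an ε-rule): {E, Y}.
Not nullable: D, S, T — each has a terminal in every rule's right-hand side or depends on a non-nullable symbol.

{E, Y}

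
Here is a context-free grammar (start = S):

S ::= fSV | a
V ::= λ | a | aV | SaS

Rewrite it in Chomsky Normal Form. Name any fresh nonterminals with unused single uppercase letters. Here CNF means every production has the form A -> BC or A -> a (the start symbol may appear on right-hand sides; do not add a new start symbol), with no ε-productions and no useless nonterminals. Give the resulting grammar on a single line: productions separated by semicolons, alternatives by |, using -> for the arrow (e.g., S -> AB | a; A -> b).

S -> a | AC | AS; A -> f; B -> a; C -> SV; D -> BS; V -> a | BV | SD

Nullable: {V}; after ε-elimination: S -> a | fS | fSV; V -> a | aV | SaS.
No unit productions to eliminate.
TERM: introduce B -> a, A -> f and substitute in every rule of length ≥2.
BIN: S -> ASV becomes S -> AC, C -> SV; V -> SBS becomes V -> SD, D -> BS.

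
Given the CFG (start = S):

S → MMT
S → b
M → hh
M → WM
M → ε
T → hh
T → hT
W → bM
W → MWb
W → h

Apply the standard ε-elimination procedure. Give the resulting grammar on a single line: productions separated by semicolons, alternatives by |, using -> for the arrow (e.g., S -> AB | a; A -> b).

Nullable set: {M}.
S -> MMT: M, M nullable, giving MMT | MT | T.
Drop M -> ε.
M -> WM: M nullable, giving W | WM.
W -> MWb: M nullable, giving MWb | Wb.
W -> bM: M nullable, giving b | bM.
Unchanged (no nullable symbols): S -> b; M -> hh; T -> hT; T -> hh; W -> h.

S -> T | b | MT | MMT; M -> W | WM | hh; T -> hT | hh; W -> b | h | Wb | bM | MWb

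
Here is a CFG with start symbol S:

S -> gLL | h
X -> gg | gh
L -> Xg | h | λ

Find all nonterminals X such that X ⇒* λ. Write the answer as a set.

{L}

Directly nullable (have an ε-rule): {L}.
Not nullable: S, X — each has a terminal in every rule's right-hand side or depends on a non-nullable symbol.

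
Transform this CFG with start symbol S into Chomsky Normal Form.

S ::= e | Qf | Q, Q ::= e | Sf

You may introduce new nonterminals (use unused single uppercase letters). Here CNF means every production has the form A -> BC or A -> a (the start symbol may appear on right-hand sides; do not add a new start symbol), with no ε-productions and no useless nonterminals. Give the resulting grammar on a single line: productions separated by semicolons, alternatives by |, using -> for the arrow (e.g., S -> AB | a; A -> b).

S -> e | QA | SA; A -> f; Q -> e | SA

No ε-productions.
After unit-elimination: S -> e | Qf | Sf; Q -> e | Sf.
TERM: introduce A -> f and substitute in every rule of length ≥2.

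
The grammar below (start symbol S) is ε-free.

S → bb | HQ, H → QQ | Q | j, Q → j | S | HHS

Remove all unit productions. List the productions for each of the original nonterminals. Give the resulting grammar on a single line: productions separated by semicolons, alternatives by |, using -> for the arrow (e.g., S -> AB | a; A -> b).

S -> HQ | bb; H -> j | HQ | QQ | bb | HHS; Q -> j | HQ | bb | HHS

Unit productions: H->Q, Q->S.
Unit pairs (A ⇒* B via units): (H,Q), (H,S), (Q,S).
S: inherits non-unit rules of {S} → HQ | bb.
H: inherits non-unit rules of {H, Q, S} → HHS | HQ | QQ | bb | j.
Q: inherits non-unit rules of {Q, S} → HHS | HQ | bb | j.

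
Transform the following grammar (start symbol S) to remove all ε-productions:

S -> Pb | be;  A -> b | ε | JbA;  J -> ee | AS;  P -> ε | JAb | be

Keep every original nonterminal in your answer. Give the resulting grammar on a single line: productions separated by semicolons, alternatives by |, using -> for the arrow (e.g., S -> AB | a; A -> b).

Nullable set: {A, P}.
S -> Pb: P nullable, giving Pb | b.
Drop A -> ε.
A -> JbA: A nullable, giving Jb | JbA.
J -> AS: A nullable, giving AS | S.
Drop P -> ε.
P -> JAb: A nullable, giving JAb | Jb.
Unchanged (no nullable symbols): S -> be; A -> b; J -> ee; P -> be.

S -> b | Pb | be; A -> b | Jb | JbA; J -> S | AS | ee; P -> Jb | be | JAb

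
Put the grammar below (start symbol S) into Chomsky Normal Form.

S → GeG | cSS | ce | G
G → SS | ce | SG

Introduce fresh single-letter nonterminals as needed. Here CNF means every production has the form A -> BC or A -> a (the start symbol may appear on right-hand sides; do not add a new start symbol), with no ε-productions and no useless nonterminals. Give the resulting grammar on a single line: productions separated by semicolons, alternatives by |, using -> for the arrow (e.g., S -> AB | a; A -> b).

S -> AB | AC | GD | SG | SS; A -> c; B -> e; C -> SS; D -> BG; G -> AB | SG | SS

No ε-productions.
After unit-elimination: S -> SG | SS | ce | GeG | cSS; G -> SG | SS | ce.
TERM: introduce A -> c, B -> e and substitute in every rule of length ≥2.
BIN: S -> ASS becomes S -> AC, C -> SS; S -> GBG becomes S -> GD, D -> BG.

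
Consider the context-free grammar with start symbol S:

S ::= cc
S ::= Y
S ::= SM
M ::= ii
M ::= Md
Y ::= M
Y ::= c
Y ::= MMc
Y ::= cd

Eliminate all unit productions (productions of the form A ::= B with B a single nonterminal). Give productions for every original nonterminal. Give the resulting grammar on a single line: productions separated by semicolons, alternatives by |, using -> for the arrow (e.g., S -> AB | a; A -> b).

S -> c | Md | SM | cc | cd | ii | MMc; M -> Md | ii; Y -> c | Md | cd | ii | MMc

Unit productions: S->Y, Y->M.
Unit pairs (A ⇒* B via units): (S,M), (S,Y), (Y,M).
S: inherits non-unit rules of {M, S, Y} → MMc | Md | SM | c | cc | cd | ii.
M: inherits non-unit rules of {M} → Md | ii.
Y: inherits non-unit rules of {M, Y} → MMc | Md | c | cd | ii.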